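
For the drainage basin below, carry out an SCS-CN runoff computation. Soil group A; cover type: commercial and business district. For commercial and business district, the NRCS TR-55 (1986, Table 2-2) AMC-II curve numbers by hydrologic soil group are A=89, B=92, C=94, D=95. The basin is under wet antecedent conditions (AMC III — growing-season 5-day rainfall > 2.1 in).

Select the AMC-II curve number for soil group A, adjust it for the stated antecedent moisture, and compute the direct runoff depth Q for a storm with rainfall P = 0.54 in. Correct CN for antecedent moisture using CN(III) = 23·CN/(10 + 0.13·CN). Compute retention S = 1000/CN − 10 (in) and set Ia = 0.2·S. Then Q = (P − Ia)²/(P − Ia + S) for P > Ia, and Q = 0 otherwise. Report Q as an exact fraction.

NRCS table: commercial and business district, soil group A → CN(II) = 89
CN(III) from CN(II)=89: (23·89)/(10 + 0.13·89) = 204700/2157 ≈ 94.900
Retention S: 1000/CN − 10 with CN=94.900 → S = 1100/2047 ≈ 0.537 in
Initial abstraction Ia = S/5 = (1100/2047)/5 = 220/2047 ≈ 0.107 in
P − Ia = 0.540 − 0.107 = 44269/102350 ≈ 0.433 in (> 0, runoff occurs)
Q = (44269/102350)²/((44269/102350) + 1100/2047) = (1959744361/10475522500)/(99269/102350) = 1959744361/10160182150 in ≈ 0.193 in

Q = 1959744361/10160182150 in ≈ 0.193 in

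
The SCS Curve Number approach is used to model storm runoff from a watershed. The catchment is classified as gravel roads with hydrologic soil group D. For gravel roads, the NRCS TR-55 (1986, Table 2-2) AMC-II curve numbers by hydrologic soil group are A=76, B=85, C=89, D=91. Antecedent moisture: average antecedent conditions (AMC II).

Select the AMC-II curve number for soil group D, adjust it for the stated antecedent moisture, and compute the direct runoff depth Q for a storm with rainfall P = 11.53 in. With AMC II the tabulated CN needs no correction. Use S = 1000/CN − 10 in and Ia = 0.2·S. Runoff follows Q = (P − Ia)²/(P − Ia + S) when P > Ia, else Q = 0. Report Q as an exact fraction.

NRCS table: gravel roads, soil group D → CN(II) = 91
Average conditions: CN = 91 (no AMC adjustment).
S = 1000/91 − 10 = 90/91 in ≈ 0.989 in
Ia = 0.2·(90/91) = 18/91 in ≈ 0.198 in
Excess rainfall: 11.530 − 0.198 = 11.332 in; P > Ia so Q > 0
Q: (103123/9100)² ÷ (112123/9100) = 10634353129/1020319300 in (≈ 10.423 in)

Q = 10634353129/1020319300 in ≈ 10.423 in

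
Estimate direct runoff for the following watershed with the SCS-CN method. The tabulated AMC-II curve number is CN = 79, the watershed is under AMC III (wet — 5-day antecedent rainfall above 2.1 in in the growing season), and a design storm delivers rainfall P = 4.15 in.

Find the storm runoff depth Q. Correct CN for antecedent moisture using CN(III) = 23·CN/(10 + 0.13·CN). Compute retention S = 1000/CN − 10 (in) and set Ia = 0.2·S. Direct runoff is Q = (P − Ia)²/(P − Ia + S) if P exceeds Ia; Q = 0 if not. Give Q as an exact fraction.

Q = 20280892921/6701495740 in ≈ 3.026 in

Adjust CN=79 to AMC III: 23·79/(10 + 0.13·79) → 1817 ÷ (2027/100) = 181700/2027 ≈ 89.640
S = 1000/(181700/2027) − 10 = 2100/1817 in ≈ 1.156 in
Ia = 0.2S: 0.2·1.156 = 0.231 in (exactly 420/1817)
Since P=4.150 > Ia=0.231: effective rainfall P−Ia = 142411/36340 in
Q: (142411/36340)² ÷ (184411/36340) = 20280892921/6701495740 in (≈ 3.026 in)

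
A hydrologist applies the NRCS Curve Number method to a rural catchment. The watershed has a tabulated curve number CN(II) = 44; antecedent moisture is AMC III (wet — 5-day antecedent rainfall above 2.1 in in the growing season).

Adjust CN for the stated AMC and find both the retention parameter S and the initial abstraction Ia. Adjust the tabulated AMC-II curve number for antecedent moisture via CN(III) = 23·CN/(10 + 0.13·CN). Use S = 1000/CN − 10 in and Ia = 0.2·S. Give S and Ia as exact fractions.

Adjust CN=44 to AMC III: 23·44/(10 + 0.13·44) → 1012 ÷ (393/25) = 25300/393 ≈ 64.377
S = 1000/(25300/393) − 10 = 1400/253 in ≈ 5.534 in
Initial abstraction Ia = S/5 = (1400/253)/5 = 280/253 ≈ 1.107 in

S = 1400/253 in ≈ 5.534 in; Ia = 280/253 in ≈ 1.107 in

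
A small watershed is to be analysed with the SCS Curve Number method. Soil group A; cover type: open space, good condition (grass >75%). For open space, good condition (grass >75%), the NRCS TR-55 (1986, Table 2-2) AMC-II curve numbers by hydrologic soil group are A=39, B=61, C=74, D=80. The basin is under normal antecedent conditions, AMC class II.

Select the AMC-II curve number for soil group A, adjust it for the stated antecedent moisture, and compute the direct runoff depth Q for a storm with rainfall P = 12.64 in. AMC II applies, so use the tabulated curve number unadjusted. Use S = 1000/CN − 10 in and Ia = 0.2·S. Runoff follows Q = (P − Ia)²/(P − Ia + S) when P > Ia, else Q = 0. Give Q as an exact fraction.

NRCS table: open space, good condition (grass >75%), soil group A → CN(II) = 39
CN(II) = 39; AMC II needs no correction.
Max retention: S = 1000/39 − 10 = 610/39 in (≈ 15.641 in)
Ia = 0.2·(610/39) = 122/39 in ≈ 3.128 in
Since P=12.640 > Ia=3.128: effective rainfall P−Ia = 9274/975 in
Runoff Q = (P−Ia)²/(P−Ia+S) = (9.512)²/(9.512+15.641) = 21501769/5977725 ≈ 3.597 in

Q = 21501769/5977725 in ≈ 3.597 in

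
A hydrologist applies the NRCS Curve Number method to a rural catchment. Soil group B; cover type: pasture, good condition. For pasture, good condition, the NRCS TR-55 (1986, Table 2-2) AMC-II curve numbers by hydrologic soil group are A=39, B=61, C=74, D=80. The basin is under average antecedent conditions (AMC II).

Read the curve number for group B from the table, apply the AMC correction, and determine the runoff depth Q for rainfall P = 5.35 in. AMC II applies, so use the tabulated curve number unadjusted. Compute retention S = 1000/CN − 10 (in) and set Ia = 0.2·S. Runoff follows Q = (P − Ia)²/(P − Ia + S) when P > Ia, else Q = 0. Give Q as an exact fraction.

NRCS table: pasture, good condition, soil group B → CN(II) = 61
AMC II — tabulated CN = 61 applies directly.
Max retention: S = 1000/61 − 10 = 390/61 in (≈ 6.393 in)
Ia = 0.2S: 0.2·6.393 = 1.279 in (exactly 78/61)
P − Ia = 5.350 − 1.279 = 4967/1220 ≈ 4.071 in (> 0, runoff occurs)
Q = (4967/1220)²/((4967/1220) + 390/61) = (24671089/1488400)/(12767/1220) = 24671089/15575740 in ≈ 1.584 in

Q = 24671089/15575740 in ≈ 1.584 in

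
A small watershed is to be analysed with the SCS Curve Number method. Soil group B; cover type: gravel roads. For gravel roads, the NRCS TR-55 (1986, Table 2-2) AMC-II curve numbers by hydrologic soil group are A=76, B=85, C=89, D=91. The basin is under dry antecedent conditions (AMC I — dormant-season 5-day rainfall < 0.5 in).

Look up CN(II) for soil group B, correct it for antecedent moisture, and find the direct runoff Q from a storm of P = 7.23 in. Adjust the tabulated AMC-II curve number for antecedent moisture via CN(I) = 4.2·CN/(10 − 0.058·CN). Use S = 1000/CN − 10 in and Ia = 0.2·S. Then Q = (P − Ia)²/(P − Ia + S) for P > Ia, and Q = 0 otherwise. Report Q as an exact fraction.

NRCS table: gravel roads, soil group B → CN(II) = 85
Adjust CN=85 to AMC I: 4.2·85/(10 − 0.058·85) → 357 ÷ (507/100) = 11900/169 ≈ 70.414
Retention S: 1000/CN − 10 with CN=70.414 → S = 500/119 ≈ 4.202 in
Initial abstraction Ia = S/5 = (500/119)/5 = 100/119 ≈ 0.840 in
P − Ia = 7.230 − 0.840 = 76037/11900 ≈ 6.390 in (> 0, runoff occurs)
Q = (76037/11900)²/((76037/11900) + 500/119) = (5781625369/141610000)/(126037/11900) = 5781625369/1499840300 in ≈ 3.855 in

Q = 5781625369/1499840300 in ≈ 3.855 in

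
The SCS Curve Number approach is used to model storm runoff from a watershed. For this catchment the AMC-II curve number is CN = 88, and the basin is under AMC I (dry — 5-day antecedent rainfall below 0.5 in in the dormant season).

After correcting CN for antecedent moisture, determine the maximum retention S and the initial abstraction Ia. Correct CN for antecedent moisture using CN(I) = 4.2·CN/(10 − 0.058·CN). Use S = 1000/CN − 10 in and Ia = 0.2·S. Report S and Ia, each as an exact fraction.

S = 250/77 in ≈ 3.247 in; Ia = 50/77 in ≈ 0.649 in

Adjust CN=88 to AMC I: 4.2·88/(10 − 0.058·88) → (1848/5) ÷ (612/125) = 3850/51 ≈ 75.490
Max retention: S = 1000/(3850/51) − 10 = 250/77 in (≈ 3.247 in)
Initial abstraction Ia = S/5 = (250/77)/5 = 50/77 ≈ 0.649 in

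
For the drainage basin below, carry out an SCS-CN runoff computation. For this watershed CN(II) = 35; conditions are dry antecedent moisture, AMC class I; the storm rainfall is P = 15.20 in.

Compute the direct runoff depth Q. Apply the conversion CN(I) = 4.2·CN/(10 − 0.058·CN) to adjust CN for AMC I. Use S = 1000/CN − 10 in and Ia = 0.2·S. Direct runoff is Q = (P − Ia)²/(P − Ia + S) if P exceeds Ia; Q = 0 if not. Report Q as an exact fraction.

Dry (AMC I): CN(I) = 4.2·35/(10 − 0.058·35) = 147/(797/100) = 14700/797 ≈ 18.444
Max retention: S = 1000/(14700/797) − 10 = 6500/147 in (≈ 44.218 in)
Ia = 0.2·(6500/147) = 1300/147 in ≈ 8.844 in
Since P=15.200 > Ia=8.844: effective rainfall P−Ia = 4672/735 in
Q = (4672/735)²/((4672/735) + 6500/147) = (21827584/540225)/(37172/735) = 5456896/6830355 in ≈ 0.799 in

Q = 5456896/6830355 in ≈ 0.799 in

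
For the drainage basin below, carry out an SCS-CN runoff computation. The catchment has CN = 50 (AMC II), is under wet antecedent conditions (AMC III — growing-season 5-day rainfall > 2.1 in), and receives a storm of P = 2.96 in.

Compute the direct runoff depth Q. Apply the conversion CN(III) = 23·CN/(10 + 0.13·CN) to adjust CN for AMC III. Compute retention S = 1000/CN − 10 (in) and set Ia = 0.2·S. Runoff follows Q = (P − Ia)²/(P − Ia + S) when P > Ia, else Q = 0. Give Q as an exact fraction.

CN(III) from CN(II)=50: (23·50)/(10 + 0.13·50) = 2300/33 ≈ 69.697
Max retention: S = 1000/(2300/33) − 10 = 100/23 in (≈ 4.348 in)
Ia = 0.2·(100/23) = 20/23 in ≈ 0.870 in
P − Ia = 2.960 − 0.870 = 1202/575 ≈ 2.090 in (> 0, runoff occurs)
Runoff Q = (P−Ia)²/(P−Ia+S) = (2.090)²/(2.090+4.348) = 722402/1064325 ≈ 0.679 in

Q = 722402/1064325 in ≈ 0.679 in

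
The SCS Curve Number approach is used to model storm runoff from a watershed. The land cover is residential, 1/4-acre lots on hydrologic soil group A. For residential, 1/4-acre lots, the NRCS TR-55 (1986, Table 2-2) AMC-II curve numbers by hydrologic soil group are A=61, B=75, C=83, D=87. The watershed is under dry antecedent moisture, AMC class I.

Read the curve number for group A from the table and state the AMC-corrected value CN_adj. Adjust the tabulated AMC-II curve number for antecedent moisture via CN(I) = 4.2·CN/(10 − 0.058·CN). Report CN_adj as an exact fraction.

CN_adj = 42700/1077 ≈ 39.647

NRCS table: residential, 1/4-acre lots, soil group A → CN(II) = 61
Dry (AMC I): CN(I) = 4.2·61/(10 − 0.058·61) = (1281/5)/(3231/500) = 42700/1077 ≈ 39.647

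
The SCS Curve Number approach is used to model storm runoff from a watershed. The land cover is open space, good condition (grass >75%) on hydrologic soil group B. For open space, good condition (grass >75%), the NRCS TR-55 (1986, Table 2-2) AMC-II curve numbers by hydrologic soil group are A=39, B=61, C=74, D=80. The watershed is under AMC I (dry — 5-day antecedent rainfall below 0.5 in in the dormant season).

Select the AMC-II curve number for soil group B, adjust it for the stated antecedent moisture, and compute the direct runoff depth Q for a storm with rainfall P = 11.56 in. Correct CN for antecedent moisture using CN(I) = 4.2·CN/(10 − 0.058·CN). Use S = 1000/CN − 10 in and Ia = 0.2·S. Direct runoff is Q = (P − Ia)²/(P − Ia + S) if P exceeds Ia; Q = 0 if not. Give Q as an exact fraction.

Q = 8263355409/2705077025 in ≈ 3.055 in

NRCS table: open space, good condition (grass >75%), soil group B → CN(II) = 61
CN(I) from CN(II)=61: (4.2·61)/(10 − 0.058·61) = 42700/1077 ≈ 39.647
Max retention: S = 1000/(42700/1077) − 10 = 6500/427 in (≈ 15.222 in)
Ia = 0.2·(6500/427) = 1300/427 in ≈ 3.044 in
Since P=11.560 > Ia=3.044: effective rainfall P−Ia = 90903/10675 in
Q: (90903/10675)² ÷ (253403/10675) = 8263355409/2705077025 in (≈ 3.055 in)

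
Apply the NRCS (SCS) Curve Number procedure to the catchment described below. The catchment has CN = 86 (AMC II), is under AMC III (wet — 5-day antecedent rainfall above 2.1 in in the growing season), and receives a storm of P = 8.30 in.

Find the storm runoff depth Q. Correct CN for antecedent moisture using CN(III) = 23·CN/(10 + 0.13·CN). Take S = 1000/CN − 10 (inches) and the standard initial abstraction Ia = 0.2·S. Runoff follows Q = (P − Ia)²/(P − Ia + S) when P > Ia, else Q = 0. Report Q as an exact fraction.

CN(III) from CN(II)=86: (23·86)/(10 + 0.13·86) = 98900/1059 ≈ 93.390
S = 1000/(98900/1059) − 10 = 700/989 in ≈ 0.708 in
Initial abstraction Ia = S/5 = (700/989)/5 = 140/989 ≈ 0.142 in
Excess rainfall: 8.300 − 0.142 = 8.158 in; P > Ia so Q > 0
Q = (80687/9890)²/((80687/9890) + 700/989) = (6510391969/97812100)/(87687/9890) = 6510391969/867224430 in ≈ 7.507 in

Q = 6510391969/867224430 in ≈ 7.507 in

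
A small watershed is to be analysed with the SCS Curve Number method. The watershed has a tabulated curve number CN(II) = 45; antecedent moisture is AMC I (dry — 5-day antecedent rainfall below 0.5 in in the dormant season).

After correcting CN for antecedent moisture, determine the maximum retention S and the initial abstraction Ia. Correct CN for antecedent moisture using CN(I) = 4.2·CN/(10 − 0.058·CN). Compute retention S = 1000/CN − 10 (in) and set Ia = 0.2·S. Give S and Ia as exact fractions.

S = 5500/189 in ≈ 29.101 in; Ia = 1100/189 in ≈ 5.820 in

Dry (AMC I): CN(I) = 4.2·45/(10 − 0.058·45) = 189/(739/100) = 18900/739 ≈ 25.575
Max retention: S = 1000/(18900/739) − 10 = 5500/189 in (≈ 29.101 in)
Ia = 0.2·(5500/189) = 1100/189 in ≈ 5.820 in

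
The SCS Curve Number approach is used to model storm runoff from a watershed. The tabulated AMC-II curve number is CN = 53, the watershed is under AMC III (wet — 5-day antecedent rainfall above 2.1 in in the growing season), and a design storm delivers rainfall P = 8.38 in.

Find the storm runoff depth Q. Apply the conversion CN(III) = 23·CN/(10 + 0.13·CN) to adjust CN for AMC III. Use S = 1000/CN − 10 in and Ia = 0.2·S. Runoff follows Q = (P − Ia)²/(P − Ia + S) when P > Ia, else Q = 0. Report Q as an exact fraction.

Q = 215074265121/42589482950 in ≈ 5.050 in

Wet (AMC III): CN(III) = 23·53/(10 + 0.13·53) = 1219/(1689/100) = 121900/1689 ≈ 72.173
S = 1000/(121900/1689) − 10 = 4700/1219 in ≈ 3.856 in
Initial abstraction Ia = S/5 = (4700/1219)/5 = 940/1219 ≈ 0.771 in
P − Ia = 8.380 − 0.771 = 463761/60950 ≈ 7.609 in (> 0, runoff occurs)
Q: (463761/60950)² ÷ (698761/60950) = 215074265121/42589482950 in (≈ 5.050 in)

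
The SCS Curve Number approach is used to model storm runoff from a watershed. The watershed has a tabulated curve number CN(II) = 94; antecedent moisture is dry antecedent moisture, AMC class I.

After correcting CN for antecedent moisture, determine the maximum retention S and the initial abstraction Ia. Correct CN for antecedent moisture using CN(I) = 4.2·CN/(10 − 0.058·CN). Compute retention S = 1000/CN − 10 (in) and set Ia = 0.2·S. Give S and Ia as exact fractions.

Adjust CN=94 to AMC I: 4.2·94/(10 − 0.058·94) → (1974/5) ÷ (1137/250) = 32900/379 ≈ 86.807
Max retention: S = 1000/(32900/379) − 10 = 500/329 in (≈ 1.520 in)
Initial abstraction Ia = S/5 = (500/329)/5 = 100/329 ≈ 0.304 in

S = 500/329 in ≈ 1.520 in; Ia = 100/329 in ≈ 0.304 in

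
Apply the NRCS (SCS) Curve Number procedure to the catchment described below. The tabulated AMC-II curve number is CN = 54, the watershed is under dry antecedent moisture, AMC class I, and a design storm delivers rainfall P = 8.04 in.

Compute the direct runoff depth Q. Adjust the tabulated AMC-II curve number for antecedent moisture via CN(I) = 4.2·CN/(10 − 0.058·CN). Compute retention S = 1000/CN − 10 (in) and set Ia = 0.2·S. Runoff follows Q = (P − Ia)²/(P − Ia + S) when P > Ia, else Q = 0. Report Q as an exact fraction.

Q = 3188522089/4875732225 in ≈ 0.654 in

Adjust CN=54 to AMC I: 4.2·54/(10 − 0.058·54) → (1134/5) ÷ (1717/250) = 56700/1717 ≈ 33.023
S = 1000/(56700/1717) − 10 = 11500/567 in ≈ 20.282 in
Ia = 0.2S: 0.2·20.282 = 4.056 in (exactly 2300/567)
Since P=8.040 > Ia=4.056: effective rainfall P−Ia = 56467/14175 in
Q = (56467/14175)²/((56467/14175) + 11500/567) = (3188522089/200930625)/(343967/14175) = 3188522089/4875732225 in ≈ 0.654 in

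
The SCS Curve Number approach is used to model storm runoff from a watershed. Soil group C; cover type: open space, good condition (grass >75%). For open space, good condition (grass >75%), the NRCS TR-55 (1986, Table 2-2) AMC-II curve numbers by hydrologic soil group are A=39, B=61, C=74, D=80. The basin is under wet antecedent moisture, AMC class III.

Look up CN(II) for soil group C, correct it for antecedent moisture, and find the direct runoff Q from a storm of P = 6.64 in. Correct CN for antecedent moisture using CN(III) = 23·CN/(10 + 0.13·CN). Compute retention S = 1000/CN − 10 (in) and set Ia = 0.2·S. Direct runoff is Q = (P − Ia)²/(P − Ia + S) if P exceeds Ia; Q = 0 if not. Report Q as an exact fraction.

Q = 9080937378/1779292075 in ≈ 5.104 in

NRCS table: open space, good condition (grass >75%), soil group C → CN(II) = 74
Adjust CN=74 to AMC III: 23·74/(10 + 0.13·74) → 1702 ÷ (981/50) = 85100/981 ≈ 86.748
S = 1000/(85100/981) − 10 = 1300/851 in ≈ 1.528 in
Initial abstraction Ia = S/5 = (1300/851)/5 = 260/851 ≈ 0.306 in
P − Ia = 6.640 − 0.306 = 134766/21275 ≈ 6.334 in (> 0, runoff occurs)
Q: (134766/21275)² ÷ (167266/21275) = 9080937378/1779292075 in (≈ 5.104 in)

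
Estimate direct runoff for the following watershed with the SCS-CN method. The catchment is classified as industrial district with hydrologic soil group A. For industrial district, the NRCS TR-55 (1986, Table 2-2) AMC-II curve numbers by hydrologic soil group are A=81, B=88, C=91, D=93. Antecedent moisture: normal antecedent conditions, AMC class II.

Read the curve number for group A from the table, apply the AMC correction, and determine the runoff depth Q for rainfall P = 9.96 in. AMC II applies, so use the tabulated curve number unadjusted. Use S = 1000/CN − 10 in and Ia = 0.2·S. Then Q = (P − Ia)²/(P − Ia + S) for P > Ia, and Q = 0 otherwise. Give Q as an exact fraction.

Q = 369369961/48537225 in ≈ 7.610 in

NRCS table: industrial district, soil group A → CN(II) = 81
Average conditions: CN = 81 (no AMC adjustment).
Max retention: S = 1000/81 − 10 = 190/81 in (≈ 2.346 in)
Ia = 0.2S: 0.2·2.346 = 0.469 in (exactly 38/81)
P − Ia = 9.960 − 0.469 = 19219/2025 ≈ 9.491 in (> 0, runoff occurs)
Q = (19219/2025)²/((19219/2025) + 190/81) = (369369961/4100625)/(23969/2025) = 369369961/48537225 in ≈ 7.610 in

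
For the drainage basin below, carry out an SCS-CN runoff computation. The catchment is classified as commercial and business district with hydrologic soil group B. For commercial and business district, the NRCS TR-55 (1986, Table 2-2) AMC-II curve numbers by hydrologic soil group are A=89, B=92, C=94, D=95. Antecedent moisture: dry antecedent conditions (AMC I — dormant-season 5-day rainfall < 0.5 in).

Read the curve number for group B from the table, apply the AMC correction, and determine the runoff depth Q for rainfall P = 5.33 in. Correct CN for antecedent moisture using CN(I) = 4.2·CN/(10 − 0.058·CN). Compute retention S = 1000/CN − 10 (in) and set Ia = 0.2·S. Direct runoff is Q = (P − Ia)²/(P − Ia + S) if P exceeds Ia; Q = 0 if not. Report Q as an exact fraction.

Q = 56377278721/16298303700 in ≈ 3.459 in

NRCS table: commercial and business district, soil group B → CN(II) = 92
Adjust CN=92 to AMC I: 4.2·92/(10 − 0.058·92) → (1932/5) ÷ (583/125) = 48300/583 ≈ 82.847
S = 1000/(48300/583) − 10 = 1000/483 in ≈ 2.070 in
Initial abstraction Ia = S/5 = (1000/483)/5 = 200/483 ≈ 0.414 in
P − Ia = 5.330 − 0.414 = 237439/48300 ≈ 4.916 in (> 0, runoff occurs)
Q: (237439/48300)² ÷ (337439/48300) = 56377278721/16298303700 in (≈ 3.459 in)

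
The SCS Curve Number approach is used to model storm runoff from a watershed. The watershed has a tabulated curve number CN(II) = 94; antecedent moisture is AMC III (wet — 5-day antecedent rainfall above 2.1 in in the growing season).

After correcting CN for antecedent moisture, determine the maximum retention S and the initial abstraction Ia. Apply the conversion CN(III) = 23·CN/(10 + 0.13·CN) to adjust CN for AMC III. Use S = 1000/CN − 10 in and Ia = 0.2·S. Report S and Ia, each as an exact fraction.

Adjust CN=94 to AMC III: 23·94/(10 + 0.13·94) → 2162 ÷ (1111/50) = 108100/1111 ≈ 97.300
Retention S: 1000/CN − 10 with CN=97.300 → S = 300/1081 ≈ 0.278 in
Ia = 0.2·(300/1081) = 60/1081 in ≈ 0.056 in

S = 300/1081 in ≈ 0.278 in; Ia = 60/1081 in ≈ 0.056 in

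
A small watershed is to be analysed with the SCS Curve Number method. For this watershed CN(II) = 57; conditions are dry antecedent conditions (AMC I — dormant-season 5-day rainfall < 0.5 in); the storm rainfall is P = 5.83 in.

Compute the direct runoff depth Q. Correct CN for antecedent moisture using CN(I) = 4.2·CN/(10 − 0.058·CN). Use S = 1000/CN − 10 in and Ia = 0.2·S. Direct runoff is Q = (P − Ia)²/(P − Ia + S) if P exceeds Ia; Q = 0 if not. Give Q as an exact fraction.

Q = 71744158201/289416764700 in ≈ 0.248 in

Adjust CN=57 to AMC I: 4.2·57/(10 − 0.058·57) → (1197/5) ÷ (3347/500) = 119700/3347 ≈ 35.763
S = 1000/(119700/3347) − 10 = 21500/1197 in ≈ 17.962 in
Ia = 0.2S: 0.2·17.962 = 3.592 in (exactly 4300/1197)
P − Ia = 5.830 − 3.592 = 267851/119700 ≈ 2.238 in (> 0, runoff occurs)
Q: (267851/119700)² ÷ (2417851/119700) = 71744158201/289416764700 in (≈ 0.248 in)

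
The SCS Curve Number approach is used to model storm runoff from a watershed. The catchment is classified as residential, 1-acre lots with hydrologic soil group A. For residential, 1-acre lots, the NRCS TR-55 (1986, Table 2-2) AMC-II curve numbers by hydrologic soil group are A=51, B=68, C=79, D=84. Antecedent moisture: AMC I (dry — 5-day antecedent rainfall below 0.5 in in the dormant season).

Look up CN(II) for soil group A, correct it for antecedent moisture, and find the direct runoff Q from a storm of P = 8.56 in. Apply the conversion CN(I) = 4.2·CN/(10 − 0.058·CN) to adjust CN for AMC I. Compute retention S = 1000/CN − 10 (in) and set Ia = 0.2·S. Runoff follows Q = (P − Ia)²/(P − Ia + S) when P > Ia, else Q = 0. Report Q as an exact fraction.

NRCS table: residential, 1-acre lots, soil group A → CN(II) = 51
CN(I) from CN(II)=51: (4.2·51)/(10 − 0.058·51) = 15300/503 ≈ 30.417
S = 1000/(15300/503) − 10 = 3500/153 in ≈ 22.876 in
Initial abstraction Ia = S/5 = (3500/153)/5 = 700/153 ≈ 4.575 in
P − Ia = 8.560 − 4.575 = 15242/3825 ≈ 3.985 in (> 0, runoff occurs)
Q = (15242/3825)²/((15242/3825) + 3500/153) = (232318564/14630625)/(102742/3825) = 116159282/196494075 in ≈ 0.591 in

Q = 116159282/196494075 in ≈ 0.591 in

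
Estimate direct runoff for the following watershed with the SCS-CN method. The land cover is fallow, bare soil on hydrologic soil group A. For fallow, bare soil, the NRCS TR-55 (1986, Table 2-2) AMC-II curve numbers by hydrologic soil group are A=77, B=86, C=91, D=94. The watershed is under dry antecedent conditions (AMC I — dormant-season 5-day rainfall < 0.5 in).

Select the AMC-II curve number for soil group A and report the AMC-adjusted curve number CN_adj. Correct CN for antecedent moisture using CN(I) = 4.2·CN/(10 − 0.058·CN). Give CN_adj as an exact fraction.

NRCS table: fallow, bare soil, soil group A → CN(II) = 77
Dry (AMC I): CN(I) = 4.2·77/(10 − 0.058·77) = (1617/5)/(2767/500) = 161700/2767 ≈ 58.439

CN_adj = 161700/2767 ≈ 58.439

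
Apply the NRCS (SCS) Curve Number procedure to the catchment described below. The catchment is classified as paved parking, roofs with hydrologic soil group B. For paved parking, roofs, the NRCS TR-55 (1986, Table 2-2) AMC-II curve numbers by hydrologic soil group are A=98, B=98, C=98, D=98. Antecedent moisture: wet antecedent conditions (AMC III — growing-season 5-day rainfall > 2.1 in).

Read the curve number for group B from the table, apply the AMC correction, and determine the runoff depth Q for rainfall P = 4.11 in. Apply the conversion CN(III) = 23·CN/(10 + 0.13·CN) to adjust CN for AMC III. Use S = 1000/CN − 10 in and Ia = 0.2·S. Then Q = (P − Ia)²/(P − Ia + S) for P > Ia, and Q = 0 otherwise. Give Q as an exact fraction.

NRCS table: paved parking, roofs, soil group B → CN(II) = 98
CN(III) from CN(II)=98: (23·98)/(10 + 0.13·98) = 112700/1137 ≈ 99.120
S = 1000/(112700/1137) − 10 = 100/1127 in ≈ 0.089 in
Initial abstraction Ia = S/5 = (100/1127)/5 = 20/1127 ≈ 0.018 in
Since P=4.110 > Ia=0.018: effective rainfall P−Ia = 461197/112700 in
Q: (461197/112700)² ÷ (471197/112700) = 212702672809/53103901900 in (≈ 4.005 in)

Q = 212702672809/53103901900 in ≈ 4.005 in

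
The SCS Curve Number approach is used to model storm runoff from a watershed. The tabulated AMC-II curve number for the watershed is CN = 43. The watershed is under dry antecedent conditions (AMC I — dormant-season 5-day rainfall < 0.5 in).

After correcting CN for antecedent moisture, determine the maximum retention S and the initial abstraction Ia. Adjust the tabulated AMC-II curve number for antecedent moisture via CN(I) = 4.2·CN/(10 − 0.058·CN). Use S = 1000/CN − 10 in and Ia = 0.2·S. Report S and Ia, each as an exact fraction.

S = 9500/301 in ≈ 31.561 in; Ia = 1900/301 in ≈ 6.312 in

Adjust CN=43 to AMC I: 4.2·43/(10 − 0.058·43) → (903/5) ÷ (3753/500) = 30100/1251 ≈ 24.061
Retention S: 1000/CN − 10 with CN=24.061 → S = 9500/301 ≈ 31.561 in
Ia = 0.2S: 0.2·31.561 = 6.312 in (exactly 1900/301)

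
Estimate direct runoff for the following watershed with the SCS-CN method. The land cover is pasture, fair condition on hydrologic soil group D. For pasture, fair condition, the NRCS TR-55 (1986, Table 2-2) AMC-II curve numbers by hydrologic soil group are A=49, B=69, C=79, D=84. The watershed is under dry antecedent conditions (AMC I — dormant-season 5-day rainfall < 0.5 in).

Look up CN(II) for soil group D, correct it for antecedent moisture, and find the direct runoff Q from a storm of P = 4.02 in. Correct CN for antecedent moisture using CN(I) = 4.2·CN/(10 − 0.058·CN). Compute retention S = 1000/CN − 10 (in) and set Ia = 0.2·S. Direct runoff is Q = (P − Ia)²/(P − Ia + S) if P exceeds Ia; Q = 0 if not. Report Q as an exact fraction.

Q = 4711586881/3718534050 in ≈ 1.267 in

NRCS table: pasture, fair condition, soil group D → CN(II) = 84
CN(I) from CN(II)=84: (4.2·84)/(10 − 0.058·84) = 44100/641 ≈ 68.799
S = 1000/(44100/641) − 10 = 2000/441 in ≈ 4.535 in
Ia = 0.2S: 0.2·4.535 = 0.907 in (exactly 400/441)
P − Ia = 4.020 − 0.907 = 68641/22050 ≈ 3.113 in (> 0, runoff occurs)
Q = (68641/22050)²/((68641/22050) + 2000/441) = (4711586881/486202500)/(168641/22050) = 4711586881/3718534050 in ≈ 1.267 in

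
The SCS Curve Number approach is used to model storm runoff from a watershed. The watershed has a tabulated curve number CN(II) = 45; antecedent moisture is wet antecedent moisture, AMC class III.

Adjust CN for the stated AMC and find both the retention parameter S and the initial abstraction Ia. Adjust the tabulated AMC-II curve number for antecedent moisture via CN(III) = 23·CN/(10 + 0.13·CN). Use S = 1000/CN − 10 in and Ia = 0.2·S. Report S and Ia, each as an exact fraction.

CN(III) from CN(II)=45: (23·45)/(10 + 0.13·45) = 20700/317 ≈ 65.300
S = 1000/(20700/317) − 10 = 1100/207 in ≈ 5.314 in
Ia = 0.2S: 0.2·5.314 = 1.063 in (exactly 220/207)

S = 1100/207 in ≈ 5.314 in; Ia = 220/207 in ≈ 1.063 in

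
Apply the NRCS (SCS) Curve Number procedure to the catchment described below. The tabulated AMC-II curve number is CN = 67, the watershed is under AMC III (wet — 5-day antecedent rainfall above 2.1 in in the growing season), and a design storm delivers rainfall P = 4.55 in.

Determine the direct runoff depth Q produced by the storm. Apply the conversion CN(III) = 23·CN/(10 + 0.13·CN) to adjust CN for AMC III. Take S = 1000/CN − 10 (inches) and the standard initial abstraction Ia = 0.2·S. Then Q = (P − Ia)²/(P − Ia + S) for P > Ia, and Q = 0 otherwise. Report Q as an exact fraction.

Q = 16136874961/5949215420 in ≈ 2.712 in

CN(III) from CN(II)=67: (23·67)/(10 + 0.13·67) = 154100/1871 ≈ 82.362
Retention S: 1000/CN − 10 with CN=82.362 → S = 3300/1541 ≈ 2.141 in
Initial abstraction Ia = S/5 = (3300/1541)/5 = 660/1541 ≈ 0.428 in
P − Ia = 4.550 − 0.428 = 127031/30820 ≈ 4.122 in (> 0, runoff occurs)
Q = (127031/30820)²/((127031/30820) + 3300/1541) = (16136874961/949872400)/(193031/30820) = 16136874961/5949215420 in ≈ 2.712 in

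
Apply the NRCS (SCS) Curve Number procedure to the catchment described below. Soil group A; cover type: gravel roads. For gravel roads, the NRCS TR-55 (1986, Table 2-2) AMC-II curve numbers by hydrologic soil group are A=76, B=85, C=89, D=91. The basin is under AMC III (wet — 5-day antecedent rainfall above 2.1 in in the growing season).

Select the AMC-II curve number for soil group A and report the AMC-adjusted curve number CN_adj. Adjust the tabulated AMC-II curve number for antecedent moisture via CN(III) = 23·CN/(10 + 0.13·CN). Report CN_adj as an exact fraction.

NRCS table: gravel roads, soil group A → CN(II) = 76
Adjust CN=76 to AMC III: 23·76/(10 + 0.13·76) → 1748 ÷ (497/25) = 43700/497 ≈ 87.928

CN_adj = 43700/497 ≈ 87.928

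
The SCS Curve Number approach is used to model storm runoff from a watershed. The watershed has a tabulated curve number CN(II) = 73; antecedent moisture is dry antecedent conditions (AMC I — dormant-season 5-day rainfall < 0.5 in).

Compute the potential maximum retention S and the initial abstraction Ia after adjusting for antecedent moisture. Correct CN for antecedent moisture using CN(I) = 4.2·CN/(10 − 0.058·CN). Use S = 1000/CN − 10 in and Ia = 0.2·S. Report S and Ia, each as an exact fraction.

S = 4500/511 in ≈ 8.806 in; Ia = 900/511 in ≈ 1.761 in

CN(I) from CN(II)=73: (4.2·73)/(10 − 0.058·73) = 51100/961 ≈ 53.174
Max retention: S = 1000/(51100/961) − 10 = 4500/511 in (≈ 8.806 in)
Ia = 0.2S: 0.2·8.806 = 1.761 in (exactly 900/511)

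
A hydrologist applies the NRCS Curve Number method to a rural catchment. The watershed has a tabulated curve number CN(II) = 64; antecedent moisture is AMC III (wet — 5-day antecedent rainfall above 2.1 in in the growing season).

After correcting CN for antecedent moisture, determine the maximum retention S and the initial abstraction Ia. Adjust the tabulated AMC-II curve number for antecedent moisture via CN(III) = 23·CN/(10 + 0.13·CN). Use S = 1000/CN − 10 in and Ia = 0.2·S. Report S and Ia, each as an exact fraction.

Adjust CN=64 to AMC III: 23·64/(10 + 0.13·64) → 1472 ÷ (458/25) = 18400/229 ≈ 80.349
Retention S: 1000/CN − 10 with CN=80.349 → S = 225/92 ≈ 2.446 in
Ia = 0.2S: 0.2·2.446 = 0.489 in (exactly 45/92)

S = 225/92 in ≈ 2.446 in; Ia = 45/92 in ≈ 0.489 in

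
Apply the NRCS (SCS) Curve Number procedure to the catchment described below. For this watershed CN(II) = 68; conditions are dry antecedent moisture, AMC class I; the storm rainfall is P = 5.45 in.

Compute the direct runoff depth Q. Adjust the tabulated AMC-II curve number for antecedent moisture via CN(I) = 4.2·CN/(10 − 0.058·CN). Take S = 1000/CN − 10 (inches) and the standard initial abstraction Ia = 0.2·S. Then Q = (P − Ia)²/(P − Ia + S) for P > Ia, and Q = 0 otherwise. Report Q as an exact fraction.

Dry (AMC I): CN(I) = 4.2·68/(10 − 0.058·68) = (1428/5)/(757/125) = 35700/757 ≈ 47.160
S = 1000/(35700/757) − 10 = 4000/357 in ≈ 11.204 in
Ia = 0.2·(4000/357) = 800/357 in ≈ 2.241 in
Excess rainfall: 5.450 − 2.241 = 3.209 in; P > Ia so Q > 0
Runoff Q = (P−Ia)²/(P−Ia+S) = (3.209)²/(3.209+11.204) = 525005569/734798820 ≈ 0.714 in

Q = 525005569/734798820 in ≈ 0.714 in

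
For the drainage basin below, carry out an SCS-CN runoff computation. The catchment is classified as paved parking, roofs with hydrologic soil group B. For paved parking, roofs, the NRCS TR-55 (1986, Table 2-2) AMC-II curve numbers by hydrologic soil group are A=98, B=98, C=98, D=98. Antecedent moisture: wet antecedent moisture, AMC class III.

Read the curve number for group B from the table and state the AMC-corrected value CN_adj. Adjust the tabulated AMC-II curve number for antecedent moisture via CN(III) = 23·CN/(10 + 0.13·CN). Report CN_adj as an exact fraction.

CN_adj = 112700/1137 ≈ 99.120

NRCS table: paved parking, roofs, soil group B → CN(II) = 98
Adjust CN=98 to AMC III: 23·98/(10 + 0.13·98) → 2254 ÷ (1137/50) = 112700/1137 ≈ 99.120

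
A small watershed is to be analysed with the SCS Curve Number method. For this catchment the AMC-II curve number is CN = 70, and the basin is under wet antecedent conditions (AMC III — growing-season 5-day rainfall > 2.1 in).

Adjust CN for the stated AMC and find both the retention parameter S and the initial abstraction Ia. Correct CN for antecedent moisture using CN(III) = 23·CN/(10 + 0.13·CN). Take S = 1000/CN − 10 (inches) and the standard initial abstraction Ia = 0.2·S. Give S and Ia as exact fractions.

CN(III) from CN(II)=70: (23·70)/(10 + 0.13·70) = 16100/191 ≈ 84.293
S = 1000/(16100/191) − 10 = 300/161 in ≈ 1.863 in
Ia = 0.2S: 0.2·1.863 = 0.373 in (exactly 60/161)

S = 300/161 in ≈ 1.863 in; Ia = 60/161 in ≈ 0.373 in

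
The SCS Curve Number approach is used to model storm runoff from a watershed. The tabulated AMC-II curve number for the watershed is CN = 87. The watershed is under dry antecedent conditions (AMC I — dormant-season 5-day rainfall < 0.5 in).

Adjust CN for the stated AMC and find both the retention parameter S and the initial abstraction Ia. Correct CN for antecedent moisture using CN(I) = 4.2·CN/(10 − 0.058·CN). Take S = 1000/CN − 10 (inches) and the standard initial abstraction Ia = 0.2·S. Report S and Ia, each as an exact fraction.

S = 6500/1827 in ≈ 3.558 in; Ia = 1300/1827 in ≈ 0.712 in

CN(I) from CN(II)=87: (4.2·87)/(10 − 0.058·87) = 182700/2477 ≈ 73.759
Max retention: S = 1000/(182700/2477) − 10 = 6500/1827 in (≈ 3.558 in)
Ia = 0.2S: 0.2·3.558 = 0.712 in (exactly 1300/1827)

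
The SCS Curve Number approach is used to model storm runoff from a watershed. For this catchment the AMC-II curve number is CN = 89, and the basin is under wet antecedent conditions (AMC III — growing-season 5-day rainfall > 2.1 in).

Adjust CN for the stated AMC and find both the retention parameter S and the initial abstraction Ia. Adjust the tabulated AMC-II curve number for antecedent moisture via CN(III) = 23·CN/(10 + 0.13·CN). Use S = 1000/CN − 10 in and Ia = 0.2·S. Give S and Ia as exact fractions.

Wet (AMC III): CN(III) = 23·89/(10 + 0.13·89) = 2047/(2157/100) = 204700/2157 ≈ 94.900
Retention S: 1000/CN − 10 with CN=94.900 → S = 1100/2047 ≈ 0.537 in
Ia = 0.2·(1100/2047) = 220/2047 in ≈ 0.107 in

S = 1100/2047 in ≈ 0.537 in; Ia = 220/2047 in ≈ 0.107 in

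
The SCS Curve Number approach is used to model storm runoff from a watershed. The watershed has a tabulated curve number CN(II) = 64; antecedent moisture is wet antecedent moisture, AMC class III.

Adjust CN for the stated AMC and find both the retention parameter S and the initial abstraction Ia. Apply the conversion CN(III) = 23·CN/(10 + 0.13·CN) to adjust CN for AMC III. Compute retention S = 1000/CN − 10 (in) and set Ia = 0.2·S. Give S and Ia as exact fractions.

S = 225/92 in ≈ 2.446 in; Ia = 45/92 in ≈ 0.489 in

Adjust CN=64 to AMC III: 23·64/(10 + 0.13·64) → 1472 ÷ (458/25) = 18400/229 ≈ 80.349
Max retention: S = 1000/(18400/229) − 10 = 225/92 in (≈ 2.446 in)
Ia = 0.2S: 0.2·2.446 = 0.489 in (exactly 45/92)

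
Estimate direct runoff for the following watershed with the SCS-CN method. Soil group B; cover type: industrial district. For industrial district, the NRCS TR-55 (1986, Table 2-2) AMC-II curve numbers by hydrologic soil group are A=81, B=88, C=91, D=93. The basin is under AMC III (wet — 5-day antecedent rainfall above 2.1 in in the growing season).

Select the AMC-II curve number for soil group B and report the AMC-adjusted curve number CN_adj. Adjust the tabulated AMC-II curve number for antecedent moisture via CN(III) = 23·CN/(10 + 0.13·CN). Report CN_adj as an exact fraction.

CN_adj = 6325/67 ≈ 94.403

NRCS table: industrial district, soil group B → CN(II) = 88
CN(III) from CN(II)=88: (23·88)/(10 + 0.13·88) = 6325/67 ≈ 94.403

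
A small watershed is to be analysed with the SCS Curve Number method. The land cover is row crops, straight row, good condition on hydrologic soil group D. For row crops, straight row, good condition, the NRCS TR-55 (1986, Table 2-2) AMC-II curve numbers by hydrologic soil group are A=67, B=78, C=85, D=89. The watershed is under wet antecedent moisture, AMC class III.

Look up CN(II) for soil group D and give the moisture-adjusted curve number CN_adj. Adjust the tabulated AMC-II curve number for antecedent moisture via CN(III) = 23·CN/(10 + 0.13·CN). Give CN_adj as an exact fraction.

NRCS table: row crops, straight row, good condition, soil group D → CN(II) = 89
Adjust CN=89 to AMC III: 23·89/(10 + 0.13·89) → 2047 ÷ (2157/100) = 204700/2157 ≈ 94.900

CN_adj = 204700/2157 ≈ 94.900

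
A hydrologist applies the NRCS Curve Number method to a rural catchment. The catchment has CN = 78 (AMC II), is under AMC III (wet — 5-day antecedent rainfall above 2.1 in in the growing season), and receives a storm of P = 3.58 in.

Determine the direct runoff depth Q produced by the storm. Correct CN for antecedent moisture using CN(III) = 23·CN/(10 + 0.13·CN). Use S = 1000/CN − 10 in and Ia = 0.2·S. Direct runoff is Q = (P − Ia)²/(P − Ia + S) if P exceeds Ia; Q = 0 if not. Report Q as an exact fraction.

Wet (AMC III): CN(III) = 23·78/(10 + 0.13·78) = 1794/(1007/50) = 89700/1007 ≈ 89.076
Retention S: 1000/CN − 10 with CN=89.076 → S = 1100/897 ≈ 1.226 in
Initial abstraction Ia = S/5 = (1100/897)/5 = 220/897 ≈ 0.245 in
Since P=3.580 > Ia=0.245: effective rainfall P−Ia = 149563/44850 in
Runoff Q = (P−Ia)²/(P−Ia+S) = (3.335)²/(3.335+1.226) = 22369090969/9174650550 ≈ 2.438 in

Q = 22369090969/9174650550 in ≈ 2.438 in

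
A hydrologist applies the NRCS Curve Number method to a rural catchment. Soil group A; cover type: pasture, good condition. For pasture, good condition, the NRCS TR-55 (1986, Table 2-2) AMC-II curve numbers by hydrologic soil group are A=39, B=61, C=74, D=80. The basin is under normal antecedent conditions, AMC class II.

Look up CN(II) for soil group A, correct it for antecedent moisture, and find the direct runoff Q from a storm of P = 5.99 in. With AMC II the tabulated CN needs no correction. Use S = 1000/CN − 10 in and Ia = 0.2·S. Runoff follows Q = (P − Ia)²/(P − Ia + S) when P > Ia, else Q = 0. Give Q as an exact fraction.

NRCS table: pasture, good condition, soil group A → CN(II) = 39
Average conditions: CN = 39 (no AMC adjustment).
Retention S: 1000/CN − 10 with CN=39.000 → S = 610/39 ≈ 15.641 in
Ia = 0.2S: 0.2·15.641 = 3.128 in (exactly 122/39)
Excess rainfall: 5.990 − 3.128 = 2.862 in; P > Ia so Q > 0
Runoff Q = (P−Ia)²/(P−Ia+S) = (2.862)²/(2.862+15.641) = 124567921/281427900 ≈ 0.443 in

Q = 124567921/281427900 in ≈ 0.443 in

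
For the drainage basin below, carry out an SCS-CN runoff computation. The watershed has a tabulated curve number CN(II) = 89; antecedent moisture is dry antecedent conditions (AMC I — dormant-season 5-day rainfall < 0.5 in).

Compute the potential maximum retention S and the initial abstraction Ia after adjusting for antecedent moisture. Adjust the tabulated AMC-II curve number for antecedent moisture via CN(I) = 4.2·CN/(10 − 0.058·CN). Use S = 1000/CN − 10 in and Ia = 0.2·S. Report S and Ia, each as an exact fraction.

CN(I) from CN(II)=89: (4.2·89)/(10 − 0.058·89) = 186900/2419 ≈ 77.263
Retention S: 1000/CN − 10 with CN=77.263 → S = 5500/1869 ≈ 2.943 in
Initial abstraction Ia = S/5 = (5500/1869)/5 = 1100/1869 ≈ 0.589 in

S = 5500/1869 in ≈ 2.943 in; Ia = 1100/1869 in ≈ 0.589 in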